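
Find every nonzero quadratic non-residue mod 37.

2,5,6,8,13,14,15,17,18,19,20,22,23,24,29,31,32,35

Square k = 1,…,18 (k and 37−k give the same square):
1²=1, 2²=4, 3²=9, 4²=16, 5²=25, 6²=36, 7²≡12, 8²≡27, 9²≡7, 10²≡26, 11²≡10, 12²≡33, 13²≡21, 14²≡11, 15²≡3, 16²≡34, 17²≡30, 18²≡28 (mod 37).
The residues are {1, 3, 4, 7, 9, 10, 11, 12, 16, 21, 25, 26, 27, 28, 30, 33, 34, 36}; the non-residues are the remaining 18 nonzero classes.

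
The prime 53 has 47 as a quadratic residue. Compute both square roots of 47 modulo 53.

10, 43

53 ≡ 1 (mod 4), so we find a root by search.
Trying successive values, 10² = 100 ≡ 47 (mod 53). The other root is 53 − 10 = 43.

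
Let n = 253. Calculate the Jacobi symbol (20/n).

-1

Pull out 2^2: since 253 ≡ 5 (mod 8), (2/253) = -1, so (2/253)^2 = +1.
Reciprocity: 5 ≡ 1 and 253 ≡ 1 (mod 4), so (5/253) = +(253/5).
Reduce top mod 5: now compute (3/5).
Reciprocity: 3 ≡ 3 and 5 ≡ 1 (mod 4), so (3/5) = +(5/3).
Reduce top mod 3: now compute (2/3).
Pull out 2: since 3 ≡ 3 (mod 8), (2/3) = -1.
Reached (1/3) = 1. Collecting the sign flips along the way, the symbol is -1.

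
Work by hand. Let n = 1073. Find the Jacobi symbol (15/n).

Reciprocity: 15 ≡ 3 and 1073 ≡ 1 (mod 4), so (15/1073) = +(1073/15).
Reduce top mod 15: now compute (8/15).
Pull out 2^3: since 15 ≡ 7 (mod 8), (2/15) = +1, so (2/15)^3 = +1.
Reached (1/15) = 1. Collecting the sign flips along the way, the symbol is +1.

1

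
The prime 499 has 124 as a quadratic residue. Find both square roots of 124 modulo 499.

110, 389

Since 499 ≡ 3 (mod 4), a square root of 124 is 124^((499+1)/4) = 124^125 mod 499.
Repeated squaring: 124^2≡406, 124^4≡166, 124^8≡111, 124^16≡345, 124^32≡263, 124^64≡307 (mod 499).
124^125 = 124^(64+32+16+8+4+1) ≡ 110 (mod 499).
Check: 110² = 12100 ≡ 124 (mod 499). The two roots are 110 and 389.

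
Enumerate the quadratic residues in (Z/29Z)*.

1 4 5 6 7 9 13 16 20 22 23 24 25 28

Square k = 1,…,14 (k and 29−k give the same square):
1²=1, 2²=4, 3²=9, 4²=16, 5²=25, 6²≡7, 7²≡20, 8²≡6, 9²≡23, 10²≡13, 11²≡5, 12²≡28, 13²≡24, 14²≡22 (mod 29).
So the quadratic residues mod 29 are {1, 4, 5, 6, 7, 9, 13, 16, 20, 22, 23, 24, 25, 28}.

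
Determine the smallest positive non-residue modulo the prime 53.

(2/53) = −1, so 2 is the smallest positive non-residue mod 53.

2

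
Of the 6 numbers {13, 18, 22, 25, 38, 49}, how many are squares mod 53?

(13/53) = +1 → QR.
(18/53) = -1 → non-residue.
(22/53) = -1 → non-residue.
(25/53) = +1 → QR.
(38/53) = +1 → QR.
(49/53) = +1 → QR.
Total quadratic residues among the 6: 4.

4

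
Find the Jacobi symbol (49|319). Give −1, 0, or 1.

1

Reciprocity: 49 ≡ 1 and 319 ≡ 3 (mod 4), so (49/319) = +(319/49).
Reduce top mod 49: now compute (25/49).
Reciprocity: 25 ≡ 1 and 49 ≡ 1 (mod 4), so (25/49) = +(49/25).
Reduce top mod 25: now compute (24/25).
Pull out 2^3: since 25 ≡ 1 (mod 8), (2/25) = +1, so (2/25)^3 = +1.
Reciprocity: 3 ≡ 3 and 25 ≡ 1 (mod 4), so (3/25) = +(25/3).
Reduce top mod 3: now compute (1/3).
Reached (1/3) = 1. Collecting the sign flips along the way, the symbol is +1.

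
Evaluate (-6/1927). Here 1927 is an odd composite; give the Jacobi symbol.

1

First reduce: -6 ≡ 1921 (mod 1927).
Reciprocity: 1921 ≡ 1 and 1927 ≡ 3 (mod 4), so (1921/1927) = +(1927/1921).
Reduce top mod 1921: now compute (6/1921).
Pull out 2: since 1921 ≡ 1 (mod 8), (2/1921) = +1.
Reciprocity: 3 ≡ 3 and 1921 ≡ 1 (mod 4), so (3/1921) = +(1921/3).
Reduce top mod 3: now compute (1/3).
Reached (1/3) = 1. Collecting the sign flips along the way, the symbol is +1.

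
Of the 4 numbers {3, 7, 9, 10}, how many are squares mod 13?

3

(3/13) = +1 → QR.
(7/13) = -1 → non-residue.
(9/13) = +1 → QR.
(10/13) = +1 → QR.
Total quadratic residues among the 4: 3.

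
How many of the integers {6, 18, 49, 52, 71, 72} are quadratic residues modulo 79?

4

(6/79) = -1 → non-residue.
(18/79) = +1 → QR.
(49/79) = +1 → QR.
(52/79) = +1 → QR.
(71/79) = -1 → non-residue.
(72/79) = +1 → QR.
Total quadratic residues among the 6: 4.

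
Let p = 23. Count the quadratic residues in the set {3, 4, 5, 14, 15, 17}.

2

(3/23) = +1 → QR.
(4/23) = +1 → QR.
(5/23) = -1 → non-residue.
(14/23) = -1 → non-residue.
(15/23) = -1 → non-residue.
(17/23) = -1 → non-residue.
Total quadratic residues among the 6: 2.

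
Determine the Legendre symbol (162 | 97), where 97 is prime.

Euler's criterion: (162/97) ≡ 65^48 (mod 97).
65^2 ≡ 54 (mod 97)
65^4 ≡ 6 (mod 97)
65^8 ≡ 36 (mod 97)
65^16 ≡ 35 (mod 97)
65^32 ≡ 61 (mod 97)
65^48 = 65^(32+16) ≡ 1 (mod 97).
Result is 1, so (162/97) = 1.

1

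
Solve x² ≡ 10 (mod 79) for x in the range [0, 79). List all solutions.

Since 79 ≡ 3 (mod 4), a square root of 10 is 10^((79+1)/4) = 10^20 mod 79.
Repeated squaring: 10^2≡21, 10^4≡46, 10^8≡62, 10^16≡52 (mod 79).
10^20 = 10^(16+4) ≡ 22 (mod 79).
Check: 22² = 484 ≡ 10 (mod 79). The two roots are 22 and 57.

22, 57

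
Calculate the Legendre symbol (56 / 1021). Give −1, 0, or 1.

1

Pull out 2^3: since 1021 ≡ 5 (mod 8), (2/1021) = -1, so (2/1021)^3 = -1.
Reciprocity: 7 ≡ 3 and 1021 ≡ 1 (mod 4), so (7/1021) = +(1021/7).
Reduce top mod 7: now compute (6/7).
Pull out 2: since 7 ≡ 7 (mod 8), (2/7) = +1.
Reciprocity: 3 ≡ 3 and 7 ≡ 3 (mod 4), so (3/7) = −(7/3).
Reduce top mod 3: now compute (1/3).
Reached (1/3) = 1. Collecting the sign flips along the way, the symbol is +1.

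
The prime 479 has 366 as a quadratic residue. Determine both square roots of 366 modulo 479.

193, 286

Since 479 ≡ 3 (mod 4), a square root of 366 is 366^((479+1)/4) = 366^120 mod 479.
Repeated squaring: 366^2≡315, 366^4≡72, 366^8≡394, 366^16≡40, 366^32≡163, 366^64≡224 (mod 479).
366^120 = 366^(64+32+16+8) ≡ 193 (mod 479).
Check: 193² = 37249 ≡ 366 (mod 479). The two roots are 193 and 286.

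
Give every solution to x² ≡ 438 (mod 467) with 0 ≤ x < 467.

Since 467 ≡ 3 (mod 4), a square root of 438 is 438^((467+1)/4) = 438^117 mod 467.
Repeated squaring: 438^2≡374, 438^4≡243, 438^8≡207, 438^16≡352, 438^32≡149, 438^64≡252 (mod 467).
438^117 = 438^(64+32+16+4+1) ≡ 192 (mod 467).
Check: 192² = 36864 ≡ 438 (mod 467). The two roots are 192 and 275.

192, 275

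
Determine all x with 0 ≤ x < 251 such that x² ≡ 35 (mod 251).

Since 251 ≡ 3 (mod 4), a square root of 35 is 35^((251+1)/4) = 35^63 mod 251.
Repeated squaring: 35^2≡221, 35^4≡147, 35^8≡23, 35^16≡27, 35^32≡227 (mod 251).
35^63 = 35^(32+16+8+4+2+1) ≡ 81 (mod 251).
Check: 81² = 6561 ≡ 35 (mod 251). The two roots are 81 and 170.

81, 170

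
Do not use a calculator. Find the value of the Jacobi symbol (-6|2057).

-1

First reduce: -6 ≡ 2051 (mod 2057).
Reciprocity: 2051 ≡ 3 and 2057 ≡ 1 (mod 4), so (2051/2057) = +(2057/2051).
Reduce top mod 2051: now compute (6/2051).
Pull out 2: since 2051 ≡ 3 (mod 8), (2/2051) = -1.
Reciprocity: 3 ≡ 3 and 2051 ≡ 3 (mod 4), so (3/2051) = −(2051/3).
Reduce top mod 3: now compute (2/3).
Pull out 2: since 3 ≡ 3 (mod 8), (2/3) = -1.
Reached (1/3) = 1. Collecting the sign flips along the way, the symbol is -1.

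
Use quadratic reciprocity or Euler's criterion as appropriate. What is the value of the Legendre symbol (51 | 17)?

First reduce: 51 ≡ 0 (mod 17).
Top reduces to 0: gcd > 1, so the symbol is 0.

0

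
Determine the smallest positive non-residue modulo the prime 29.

2

(2/29) = −1, so 2 is the smallest positive non-residue mod 29.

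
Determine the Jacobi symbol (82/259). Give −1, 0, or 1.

Pull out 2: since 259 ≡ 3 (mod 8), (2/259) = -1.
Reciprocity: 41 ≡ 1 and 259 ≡ 3 (mod 4), so (41/259) = +(259/41).
Reduce top mod 41: now compute (13/41).
Reciprocity: 13 ≡ 1 and 41 ≡ 1 (mod 4), so (13/41) = +(41/13).
Reduce top mod 13: now compute (2/13).
Pull out 2: since 13 ≡ 5 (mod 8), (2/13) = -1.
Reached (1/13) = 1. Collecting the sign flips along the way, the symbol is +1.

1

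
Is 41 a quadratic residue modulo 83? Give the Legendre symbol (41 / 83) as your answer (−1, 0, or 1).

1

Euler's criterion: (41/83) ≡ 41^41 (mod 83).
41^2 ≡ 21 (mod 83)
41^4 ≡ 26 (mod 83)
41^8 ≡ 12 (mod 83)
41^16 ≡ 61 (mod 83)
41^32 ≡ 69 (mod 83)
41^41 = 41^(32+8+1) ≡ 1 (mod 83).
Result is 1, so (41/83) = 1.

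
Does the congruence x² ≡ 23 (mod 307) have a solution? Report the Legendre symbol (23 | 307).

-1

Reciprocity: 23 ≡ 3 and 307 ≡ 3 (mod 4), so (23/307) = −(307/23).
Reduce top mod 23: now compute (8/23).
Pull out 2^3: since 23 ≡ 7 (mod 8), (2/23) = +1, so (2/23)^3 = +1.
Reached (1/23) = 1. Collecting the sign flips along the way, the symbol is -1.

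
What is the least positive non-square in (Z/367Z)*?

3

(2/367) = +1, so 2 is a residue.
(3/367) = −1, so 3 is the smallest positive non-residue mod 367.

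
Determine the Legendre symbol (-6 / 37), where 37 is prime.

First reduce: -6 ≡ 31 (mod 37).
Reciprocity: 31 ≡ 3 and 37 ≡ 1 (mod 4), so (31/37) = +(37/31).
Reduce top mod 31: now compute (6/31).
Pull out 2: since 31 ≡ 7 (mod 8), (2/31) = +1.
Reciprocity: 3 ≡ 3 and 31 ≡ 3 (mod 4), so (3/31) = −(31/3).
Reduce top mod 3: now compute (1/3).
Reached (1/3) = 1. Collecting the sign flips along the way, the symbol is -1.

-1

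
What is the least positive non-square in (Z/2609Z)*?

3

(2/2609) = +1, so 2 is a residue.
(3/2609) = −1, so 3 is the smallest positive non-residue mod 2609.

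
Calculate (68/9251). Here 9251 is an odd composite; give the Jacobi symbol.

Pull out 2^2: since 9251 ≡ 3 (mod 8), (2/9251) = -1, so (2/9251)^2 = +1.
Reciprocity: 17 ≡ 1 and 9251 ≡ 3 (mod 4), so (17/9251) = +(9251/17).
Reduce top mod 17: now compute (3/17).
Reciprocity: 3 ≡ 3 and 17 ≡ 1 (mod 4), so (3/17) = +(17/3).
Reduce top mod 3: now compute (2/3).
Pull out 2: since 3 ≡ 3 (mod 8), (2/3) = -1.
Reached (1/3) = 1. Collecting the sign flips along the way, the symbol is -1.

-1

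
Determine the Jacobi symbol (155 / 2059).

Reciprocity: 155 ≡ 3 and 2059 ≡ 3 (mod 4), so (155/2059) = −(2059/155).
Reduce top mod 155: now compute (44/155).
Pull out 2^2: since 155 ≡ 3 (mod 8), (2/155) = -1, so (2/155)^2 = +1.
Reciprocity: 11 ≡ 3 and 155 ≡ 3 (mod 4), so (11/155) = −(155/11).
Reduce top mod 11: now compute (1/11).
Reached (1/11) = 1. Collecting the sign flips along the way, the symbol is +1.

1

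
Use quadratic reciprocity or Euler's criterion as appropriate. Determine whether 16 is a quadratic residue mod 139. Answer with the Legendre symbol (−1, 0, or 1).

Pull out 2^4: since 139 ≡ 3 (mod 8), (2/139) = -1, so (2/139)^4 = +1.
Reached (1/139) = 1. Collecting the sign flips along the way, the symbol is +1.

1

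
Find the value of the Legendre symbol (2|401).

Pull out 2: since 401 ≡ 1 (mod 8), (2/401) = +1.
Reached (1/401) = 1. Collecting the sign flips along the way, the symbol is +1.

1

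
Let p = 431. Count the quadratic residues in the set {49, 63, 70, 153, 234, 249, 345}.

(49/431) = +1 → QR.
(63/431) = -1 → non-residue.
(70/431) = -1 → non-residue.
(153/431) = -1 → non-residue.
(234/431) = -1 → non-residue.
(249/431) = -1 → non-residue.
(345/431) = +1 → QR.
Total quadratic residues among the 7: 2.

2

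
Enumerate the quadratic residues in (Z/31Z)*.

1, 2, 4, 5, 7, 8, 9, 10, 14, 16, 18, 19, 20, 25, 28

Square k = 1,…,15 (k and 31−k give the same square):
1²=1, 2²=4, 3²=9, 4²=16, 5²=25, 6²≡5, 7²≡18, 8²≡2, 9²≡19, 10²≡7, 11²≡28, 12²≡20, 13²≡14, 14²≡10, 15²≡8 (mod 31).
So the quadratic residues mod 31 are {1, 2, 4, 5, 7, 8, 9, 10, 14, 16, 18, 19, 20, 25, 28}.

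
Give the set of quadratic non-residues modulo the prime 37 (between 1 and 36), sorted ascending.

Square k = 1,…,18 (k and 37−k give the same square):
1²=1, 2²=4, 3²=9, 4²=16, 5²=25, 6²=36, 7²≡12, 8²≡27, 9²≡7, 10²≡26, 11²≡10, 12²≡33, 13²≡21, 14²≡11, 15²≡3, 16²≡34, 17²≡30, 18²≡28 (mod 37).
The residues are {1, 3, 4, 7, 9, 10, 11, 12, 16, 21, 25, 26, 27, 28, 30, 33, 34, 36}; the non-residues are the remaining 18 nonzero classes.

2, 5, 6, 8, 13, 14, 15, 17, 18, 19, 20, 22, 23, 24, 29, 31, 32, 35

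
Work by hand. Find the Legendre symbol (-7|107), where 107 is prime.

1

First reduce: -7 ≡ 100 (mod 107).
Pull out 2^2: since 107 ≡ 3 (mod 8), (2/107) = -1, so (2/107)^2 = +1.
Reciprocity: 25 ≡ 1 and 107 ≡ 3 (mod 4), so (25/107) = +(107/25).
Reduce top mod 25: now compute (7/25).
Reciprocity: 7 ≡ 3 and 25 ≡ 1 (mod 4), so (7/25) = +(25/7).
Reduce top mod 7: now compute (4/7).
Pull out 2^2: since 7 ≡ 7 (mod 8), (2/7) = +1, so (2/7)^2 = +1.
Reached (1/7) = 1. Collecting the sign flips along the way, the symbol is +1.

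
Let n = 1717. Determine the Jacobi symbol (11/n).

Reciprocity: 11 ≡ 3 and 1717 ≡ 1 (mod 4), so (11/1717) = +(1717/11).
Reduce top mod 11: now compute (1/11).
Reached (1/11) = 1. Collecting the sign flips along the way, the symbol is +1.

1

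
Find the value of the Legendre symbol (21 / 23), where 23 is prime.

Reciprocity: 21 ≡ 1 and 23 ≡ 3 (mod 4), so (21/23) = +(23/21).
Reduce top mod 21: now compute (2/21).
Pull out 2: since 21 ≡ 5 (mod 8), (2/21) = -1.
Reached (1/21) = 1. Collecting the sign flips along the way, the symbol is -1.

-1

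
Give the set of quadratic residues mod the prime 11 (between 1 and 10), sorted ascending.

Square k = 1,…,5 (k and 11−k give the same square):
1²=1, 2²=4, 3²=9, 4²≡5, 5²≡3 (mod 11).
So the quadratic residues mod 11 are {1, 3, 4, 5, 9}.

1,3,4,5,9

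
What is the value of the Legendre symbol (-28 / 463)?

First reduce: -28 ≡ 435 (mod 463).
Reciprocity: 435 ≡ 3 and 463 ≡ 3 (mod 4), so (435/463) = −(463/435).
Reduce top mod 435: now compute (28/435).
Pull out 2^2: since 435 ≡ 3 (mod 8), (2/435) = -1, so (2/435)^2 = +1.
Reciprocity: 7 ≡ 3 and 435 ≡ 3 (mod 4), so (7/435) = −(435/7).
Reduce top mod 7: now compute (1/7).
Reached (1/7) = 1. Collecting the sign flips along the way, the symbol is +1.

1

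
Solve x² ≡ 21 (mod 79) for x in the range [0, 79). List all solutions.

10, 69

Since 79 ≡ 3 (mod 4), a square root of 21 is 21^((79+1)/4) = 21^20 mod 79.
Repeated squaring: 21^2≡46, 21^4≡62, 21^8≡52, 21^16≡18 (mod 79).
21^20 = 21^(16+4) ≡ 10 (mod 79).
Check: 10² = 100 ≡ 21 (mod 79). The two roots are 10 and 69.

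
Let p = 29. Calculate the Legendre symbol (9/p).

1

Reciprocity: 9 ≡ 1 and 29 ≡ 1 (mod 4), so (9/29) = +(29/9).
Reduce top mod 9: now compute (2/9).
Pull out 2: since 9 ≡ 1 (mod 8), (2/9) = +1.
Reached (1/9) = 1. Collecting the sign flips along the way, the symbol is +1.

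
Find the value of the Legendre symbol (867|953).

Reciprocity: 867 ≡ 3 and 953 ≡ 1 (mod 4), so (867/953) = +(953/867).
Reduce top mod 867: now compute (86/867).
Pull out 2: since 867 ≡ 3 (mod 8), (2/867) = -1.
Reciprocity: 43 ≡ 3 and 867 ≡ 3 (mod 4), so (43/867) = −(867/43).
Reduce top mod 43: now compute (7/43).
Reciprocity: 7 ≡ 3 and 43 ≡ 3 (mod 4), so (7/43) = −(43/7).
Reduce top mod 7: now compute (1/7).
Reached (1/7) = 1. Collecting the sign flips along the way, the symbol is -1.

-1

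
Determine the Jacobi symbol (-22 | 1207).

-1

First reduce: -22 ≡ 1185 (mod 1207).
Reciprocity: 1185 ≡ 1 and 1207 ≡ 3 (mod 4), so (1185/1207) = +(1207/1185).
Reduce top mod 1185: now compute (22/1185).
Pull out 2: since 1185 ≡ 1 (mod 8), (2/1185) = +1.
Reciprocity: 11 ≡ 3 and 1185 ≡ 1 (mod 4), so (11/1185) = +(1185/11).
Reduce top mod 11: now compute (8/11).
Pull out 2^3: since 11 ≡ 3 (mod 8), (2/11) = -1, so (2/11)^3 = -1.
Reached (1/11) = 1. Collecting the sign flips along the way, the symbol is -1.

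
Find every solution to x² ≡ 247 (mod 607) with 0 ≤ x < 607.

277, 330

Since 607 ≡ 3 (mod 4), a square root of 247 is 247^((607+1)/4) = 247^152 mod 607.
Repeated squaring: 247^2≡309, 247^4≡182, 247^8≡346, 247^16≡137, 247^32≡559, 247^64≡483, 247^128≡201 (mod 607).
247^152 = 247^(128+16+8) ≡ 330 (mod 607).
Check: 330² = 108900 ≡ 247 (mod 607). The two roots are 277 and 330.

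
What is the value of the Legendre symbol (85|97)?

Euler's criterion: (85/97) ≡ 85^48 (mod 97).
85^2 ≡ 47 (mod 97)
85^4 ≡ 75 (mod 97)
85^8 ≡ 96 (mod 97)
85^16 ≡ 1 (mod 97)
85^32 ≡ 1 (mod 97)
85^48 = 85^(32+16) ≡ 1 (mod 97).
Result is 1, so (85/97) = 1.

1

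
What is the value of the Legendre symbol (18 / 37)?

Euler's criterion: (18/37) ≡ 18^18 (mod 37).
18^2 ≡ 28 (mod 37)
18^4 ≡ 7 (mod 37)
18^8 ≡ 12 (mod 37)
18^16 ≡ 33 (mod 37)
18^18 = 18^(16+2) ≡ 36 (mod 37).
Result is 36 ≡ −1, so (18/37) = −1.

-1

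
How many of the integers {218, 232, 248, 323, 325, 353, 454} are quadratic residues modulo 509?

3

(218/509) = -1 → non-residue.
(232/509) = -1 → non-residue.
(248/509) = +1 → QR.
(323/509) = -1 → non-residue.
(325/509) = -1 → non-residue.
(353/509) = +1 → QR.
(454/509) = +1 → QR.
Total quadratic residues among the 7: 3.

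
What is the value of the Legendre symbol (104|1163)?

Pull out 2^3: since 1163 ≡ 3 (mod 8), (2/1163) = -1, so (2/1163)^3 = -1.
Reciprocity: 13 ≡ 1 and 1163 ≡ 3 (mod 4), so (13/1163) = +(1163/13).
Reduce top mod 13: now compute (6/13).
Pull out 2: since 13 ≡ 5 (mod 8), (2/13) = -1.
Reciprocity: 3 ≡ 3 and 13 ≡ 1 (mod 4), so (3/13) = +(13/3).
Reduce top mod 3: now compute (1/3).
Reached (1/3) = 1. Collecting the sign flips along the way, the symbol is +1.

1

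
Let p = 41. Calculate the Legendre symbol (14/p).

-1

Pull out 2: since 41 ≡ 1 (mod 8), (2/41) = +1.
Reciprocity: 7 ≡ 3 and 41 ≡ 1 (mod 4), so (7/41) = +(41/7).
Reduce top mod 7: now compute (6/7).
Pull out 2: since 7 ≡ 7 (mod 8), (2/7) = +1.
Reciprocity: 3 ≡ 3 and 7 ≡ 3 (mod 4), so (3/7) = −(7/3).
Reduce top mod 3: now compute (1/3).
Reached (1/3) = 1. Collecting the sign flips along the way, the symbol is -1.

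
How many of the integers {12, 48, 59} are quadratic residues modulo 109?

(12/109) = +1 → QR.
(48/109) = +1 → QR.
(59/109) = -1 → non-residue.
Total quadratic residues among the 3: 2.

2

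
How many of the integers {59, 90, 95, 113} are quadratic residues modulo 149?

2

(59/149) = -1 → non-residue.
(90/149) = -1 → non-residue.
(95/149) = +1 → QR.
(113/149) = +1 → QR.
Total quadratic residues among the 4: 2.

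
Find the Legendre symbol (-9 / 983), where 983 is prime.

First reduce: -9 ≡ 974 (mod 983).
Pull out 2: since 983 ≡ 7 (mod 8), (2/983) = +1.
Reciprocity: 487 ≡ 3 and 983 ≡ 3 (mod 4), so (487/983) = −(983/487).
Reduce top mod 487: now compute (9/487).
Reciprocity: 9 ≡ 1 and 487 ≡ 3 (mod 4), so (9/487) = +(487/9).
Reduce top mod 9: now compute (1/9).
Reached (1/9) = 1. Collecting the sign flips along the way, the symbol is -1.

-1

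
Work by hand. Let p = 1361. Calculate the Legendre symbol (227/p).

-1

Reciprocity: 227 ≡ 3 and 1361 ≡ 1 (mod 4), so (227/1361) = +(1361/227).
Reduce top mod 227: now compute (226/227).
Pull out 2: since 227 ≡ 3 (mod 8), (2/227) = -1.
Reciprocity: 113 ≡ 1 and 227 ≡ 3 (mod 4), so (113/227) = +(227/113).
Reduce top mod 113: now compute (1/113).
Reached (1/113) = 1. Collecting the sign flips along the way, the symbol is -1.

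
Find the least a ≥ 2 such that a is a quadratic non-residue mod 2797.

(2/2797) = −1, so 2 is the smallest positive non-residue mod 2797.

2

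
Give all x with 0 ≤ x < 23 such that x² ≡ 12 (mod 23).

Since 23 ≡ 3 (mod 4), a square root of 12 is 12^((23+1)/4) = 12^6 mod 23.
Repeated squaring: 12^2≡6, 12^4≡13 (mod 23).
12^6 = 12^(4+2) ≡ 9 (mod 23).
Check: 9² = 81 ≡ 12 (mod 23). The two roots are 9 and 14.

9, 14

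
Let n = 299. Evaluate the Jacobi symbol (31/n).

Reciprocity: 31 ≡ 3 and 299 ≡ 3 (mod 4), so (31/299) = −(299/31).
Reduce top mod 31: now compute (20/31).
Pull out 2^2: since 31 ≡ 7 (mod 8), (2/31) = +1, so (2/31)^2 = +1.
Reciprocity: 5 ≡ 1 and 31 ≡ 3 (mod 4), so (5/31) = +(31/5).
Reduce top mod 5: now compute (1/5).
Reached (1/5) = 1. Collecting the sign flips along the way, the symbol is -1.

-1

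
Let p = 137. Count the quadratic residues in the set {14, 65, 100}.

3

(14/137) = +1 → QR.
(65/137) = +1 → QR.
(100/137) = +1 → QR.
Total quadratic residues among the 3: 3.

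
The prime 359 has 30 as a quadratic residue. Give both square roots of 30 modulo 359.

Since 359 ≡ 3 (mod 4), a square root of 30 is 30^((359+1)/4) = 30^90 mod 359.
Repeated squaring: 30^2≡182, 30^4≡96, 30^8≡241, 30^16≡282, 30^32≡185, 30^64≡120 (mod 359).
30^90 = 30^(64+16+8+2) ≡ 272 (mod 359).
Check: 272² = 73984 ≡ 30 (mod 359). The two roots are 87 and 272.

87, 272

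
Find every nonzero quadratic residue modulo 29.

1, 4, 5, 6, 7, 9, 13, 16, 20, 22, 23, 24, 25, 28

Square k = 1,…,14 (k and 29−k give the same square):
1²=1, 2²=4, 3²=9, 4²=16, 5²=25, 6²≡7, 7²≡20, 8²≡6, 9²≡23, 10²≡13, 11²≡5, 12²≡28, 13²≡24, 14²≡22 (mod 29).
So the quadratic residues mod 29 are {1, 4, 5, 6, 7, 9, 13, 16, 20, 22, 23, 24, 25, 28}.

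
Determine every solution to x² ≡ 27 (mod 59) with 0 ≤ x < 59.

26, 33

Since 59 ≡ 3 (mod 4), a square root of 27 is 27^((59+1)/4) = 27^15 mod 59.
Repeated squaring: 27^2≡21, 27^4≡28, 27^8≡17 (mod 59).
27^15 = 27^(8+4+2+1) ≡ 26 (mod 59).
Check: 26² = 676 ≡ 27 (mod 59). The two roots are 26 and 33.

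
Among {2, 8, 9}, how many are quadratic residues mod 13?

1

(2/13) = -1 → non-residue.
(8/13) = -1 → non-residue.
(9/13) = +1 → QR.
Total quadratic residues among the 3: 1.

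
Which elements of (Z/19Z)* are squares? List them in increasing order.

Square k = 1,…,9 (k and 19−k give the same square):
1²=1, 2²=4, 3²=9, 4²=16, 5²≡6, 6²≡17, 7²≡11, 8²≡7, 9²≡5 (mod 19).
So the quadratic residues mod 19 are {1, 4, 5, 6, 7, 9, 11, 16, 17}.

1 4 5 6 7 9 11 16 17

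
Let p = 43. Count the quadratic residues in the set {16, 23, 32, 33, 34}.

(16/43) = +1 → QR.
(23/43) = +1 → QR.
(32/43) = -1 → non-residue.
(33/43) = -1 → non-residue.
(34/43) = -1 → non-residue.
Total quadratic residues among the 5: 2.

2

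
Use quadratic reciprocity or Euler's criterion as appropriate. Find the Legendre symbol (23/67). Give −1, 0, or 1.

1

Reciprocity: 23 ≡ 3 and 67 ≡ 3 (mod 4), so (23/67) = −(67/23).
Reduce top mod 23: now compute (21/23).
Reciprocity: 21 ≡ 1 and 23 ≡ 3 (mod 4), so (21/23) = +(23/21).
Reduce top mod 21: now compute (2/21).
Pull out 2: since 21 ≡ 5 (mod 8), (2/21) = -1.
Reached (1/21) = 1. Collecting the sign flips along the way, the symbol is +1.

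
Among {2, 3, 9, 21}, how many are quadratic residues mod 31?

2

(2/31) = +1 → QR.
(3/31) = -1 → non-residue.
(9/31) = +1 → QR.
(21/31) = -1 → non-residue.
Total quadratic residues among the 4: 2.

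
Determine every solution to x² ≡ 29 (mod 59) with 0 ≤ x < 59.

18, 41

Since 59 ≡ 3 (mod 4), a square root of 29 is 29^((59+1)/4) = 29^15 mod 59.
Repeated squaring: 29^2≡15, 29^4≡48, 29^8≡3 (mod 59).
29^15 = 29^(8+4+2+1) ≡ 41 (mod 59).
Check: 41² = 1681 ≡ 29 (mod 59). The two roots are 18 and 41.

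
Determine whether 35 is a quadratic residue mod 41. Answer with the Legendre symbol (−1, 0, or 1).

Reciprocity: 35 ≡ 3 and 41 ≡ 1 (mod 4), so (35/41) = +(41/35).
Reduce top mod 35: now compute (6/35).
Pull out 2: since 35 ≡ 3 (mod 8), (2/35) = -1.
Reciprocity: 3 ≡ 3 and 35 ≡ 3 (mod 4), so (3/35) = −(35/3).
Reduce top mod 3: now compute (2/3).
Pull out 2: since 3 ≡ 3 (mod 8), (2/3) = -1.
Reached (1/3) = 1. Collecting the sign flips along the way, the symbol is -1.

-1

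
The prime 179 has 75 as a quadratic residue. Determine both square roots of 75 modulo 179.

84, 95

Since 179 ≡ 3 (mod 4), a square root of 75 is 75^((179+1)/4) = 75^45 mod 179.
Repeated squaring: 75^2≡76, 75^4≡48, 75^8≡156, 75^16≡171, 75^32≡64 (mod 179).
75^45 = 75^(32+8+4+1) ≡ 95 (mod 179).
Check: 95² = 9025 ≡ 75 (mod 179). The two roots are 84 and 95.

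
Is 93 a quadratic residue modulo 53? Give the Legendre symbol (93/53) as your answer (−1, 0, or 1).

1

First reduce: 93 ≡ 40 (mod 53).
Pull out 2^3: since 53 ≡ 5 (mod 8), (2/53) = -1, so (2/53)^3 = -1.
Reciprocity: 5 ≡ 1 and 53 ≡ 1 (mod 4), so (5/53) = +(53/5).
Reduce top mod 5: now compute (3/5).
Reciprocity: 3 ≡ 3 and 5 ≡ 1 (mod 4), so (3/5) = +(5/3).
Reduce top mod 3: now compute (2/3).
Pull out 2: since 3 ≡ 3 (mod 8), (2/3) = -1.
Reached (1/3) = 1. Collecting the sign flips along the way, the symbol is +1.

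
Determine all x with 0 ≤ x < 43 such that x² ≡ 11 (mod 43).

21, 22

Since 43 ≡ 3 (mod 4), a square root of 11 is 11^((43+1)/4) = 11^11 mod 43.
Repeated squaring: 11^2≡35, 11^4≡21, 11^8≡11 (mod 43).
11^11 = 11^(8+2+1) ≡ 21 (mod 43).
Check: 21² = 441 ≡ 11 (mod 43). The two roots are 21 and 22.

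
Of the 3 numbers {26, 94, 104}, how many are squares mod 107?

0

(26/107) = -1 → non-residue.
(94/107) = -1 → non-residue.
(104/107) = -1 → non-residue.
Total quadratic residues among the 3: 0.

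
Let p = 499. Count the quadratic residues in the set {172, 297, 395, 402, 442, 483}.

3

(172/499) = +1 → QR.
(297/499) = +1 → QR.
(395/499) = -1 → non-residue.
(402/499) = +1 → QR.
(442/499) = -1 → non-residue.
(483/499) = -1 → non-residue.
Total quadratic residues among the 6: 3.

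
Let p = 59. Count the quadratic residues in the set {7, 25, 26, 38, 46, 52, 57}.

5

(7/59) = +1 → QR.
(25/59) = +1 → QR.
(26/59) = +1 → QR.
(38/59) = -1 → non-residue.
(46/59) = +1 → QR.
(52/59) = -1 → non-residue.
(57/59) = +1 → QR.
Total quadratic residues among the 7: 5.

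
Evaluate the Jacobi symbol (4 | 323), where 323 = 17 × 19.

Pull out 2^2: since 323 ≡ 3 (mod 8), (2/323) = -1, so (2/323)^2 = +1.
Reached (1/323) = 1. Collecting the sign flips along the way, the symbol is +1.

1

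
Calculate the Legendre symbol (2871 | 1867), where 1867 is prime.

-1

First reduce: 2871 ≡ 1004 (mod 1867).
Pull out 2^2: since 1867 ≡ 3 (mod 8), (2/1867) = -1, so (2/1867)^2 = +1.
Reciprocity: 251 ≡ 3 and 1867 ≡ 3 (mod 4), so (251/1867) = −(1867/251).
Reduce top mod 251: now compute (110/251).
Pull out 2: since 251 ≡ 3 (mod 8), (2/251) = -1.
Reciprocity: 55 ≡ 3 and 251 ≡ 3 (mod 4), so (55/251) = −(251/55).
Reduce top mod 55: now compute (31/55).
Reciprocity: 31 ≡ 3 and 55 ≡ 3 (mod 4), so (31/55) = −(55/31).
Reduce top mod 31: now compute (24/31).
Pull out 2^3: since 31 ≡ 7 (mod 8), (2/31) = +1, so (2/31)^3 = +1.
Reciprocity: 3 ≡ 3 and 31 ≡ 3 (mod 4), so (3/31) = −(31/3).
Reduce top mod 3: now compute (1/3).
Reached (1/3) = 1. Collecting the sign flips along the way, the symbol is -1.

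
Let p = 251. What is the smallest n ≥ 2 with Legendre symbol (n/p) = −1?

2

(2/251) = −1, so 2 is the smallest positive non-residue mod 251.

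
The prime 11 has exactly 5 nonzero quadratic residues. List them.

Square k = 1,…,5 (k and 11−k give the same square):
1²=1, 2²=4, 3²=9, 4²≡5, 5²≡3 (mod 11).
So the quadratic residues mod 11 are {1, 3, 4, 5, 9}.

1,3,4,5,9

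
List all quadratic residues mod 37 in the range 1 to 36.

Square k = 1,…,18 (k and 37−k give the same square):
1²=1, 2²=4, 3²=9, 4²=16, 5²=25, 6²=36, 7²≡12, 8²≡27, 9²≡7, 10²≡26, 11²≡10, 12²≡33, 13²≡21, 14²≡11, 15²≡3, 16²≡34, 17²≡30, 18²≡28 (mod 37).
So the quadratic residues mod 37 are {1, 3, 4, 7, 9, 10, 11, 12, 16, 21, 25, 26, 27, 28, 30, 33, 34, 36}.

1, 3, 4, 7, 9, 10, 11, 12, 16, 21, 25, 26, 27, 28, 30, 33, 34, 36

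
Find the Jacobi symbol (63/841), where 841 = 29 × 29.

1

Reciprocity: 63 ≡ 3 and 841 ≡ 1 (mod 4), so (63/841) = +(841/63).
Reduce top mod 63: now compute (22/63).
Pull out 2: since 63 ≡ 7 (mod 8), (2/63) = +1.
Reciprocity: 11 ≡ 3 and 63 ≡ 3 (mod 4), so (11/63) = −(63/11).
Reduce top mod 11: now compute (8/11).
Pull out 2^3: since 11 ≡ 3 (mod 8), (2/11) = -1, so (2/11)^3 = -1.
Reached (1/11) = 1. Collecting the sign flips along the way, the symbol is +1.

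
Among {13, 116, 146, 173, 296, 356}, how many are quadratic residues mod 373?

3

(13/373) = +1 → QR.
(116/373) = +1 → QR.
(146/373) = -1 → non-residue.
(173/373) = -1 → non-residue.
(296/373) = -1 → non-residue.
(356/373) = +1 → QR.
Total quadratic residues among the 6: 3.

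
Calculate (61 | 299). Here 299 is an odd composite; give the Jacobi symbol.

-1

Reciprocity: 61 ≡ 1 and 299 ≡ 3 (mod 4), so (61/299) = +(299/61).
Reduce top mod 61: now compute (55/61).
Reciprocity: 55 ≡ 3 and 61 ≡ 1 (mod 4), so (55/61) = +(61/55).
Reduce top mod 55: now compute (6/55).
Pull out 2: since 55 ≡ 7 (mod 8), (2/55) = +1.
Reciprocity: 3 ≡ 3 and 55 ≡ 3 (mod 4), so (3/55) = −(55/3).
Reduce top mod 3: now compute (1/3).
Reached (1/3) = 1. Collecting the sign flips along the way, the symbol is -1.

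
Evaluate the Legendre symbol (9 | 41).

Euler's criterion: (9/41) ≡ 9^20 (mod 41).
9^2 ≡ 40 (mod 41)
9^4 ≡ 1 (mod 41)
9^8 ≡ 1 (mod 41)
9^16 ≡ 1 (mod 41)
9^20 = 9^(16+4) ≡ 1 (mod 41).
Result is 1, so (9/41) = 1.

1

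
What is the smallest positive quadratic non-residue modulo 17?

3

(2/17) = +1, so 2 is a residue.
(3/17) = −1, so 3 is the smallest positive non-residue mod 17.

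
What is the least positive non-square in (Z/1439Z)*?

(2/1439) = +1, so 2 is a residue.
(3/1439) = +1, so 3 is a residue.
(4/1439) = +1, so 4 is a residue.
(5/1439) = +1, so 5 is a residue.
(6/1439) = +1, so 6 is a residue.
(7/1439) = −1, so 7 is the smallest positive non-residue mod 1439.

7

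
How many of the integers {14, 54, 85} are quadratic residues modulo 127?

(14/127) = -1 → non-residue.
(54/127) = -1 → non-residue.
(85/127) = -1 → non-residue.
Total quadratic residues among the 3: 0.

0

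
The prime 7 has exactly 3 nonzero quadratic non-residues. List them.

3 5 6

Square k = 1,…,3 (k and 7−k give the same square):
1²=1, 2²=4, 3²≡2 (mod 7).
The residues are {1, 2, 4}; the non-residues are the remaining 3 nonzero classes.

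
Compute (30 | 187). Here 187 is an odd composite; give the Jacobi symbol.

-1

Pull out 2: since 187 ≡ 3 (mod 8), (2/187) = -1.
Reciprocity: 15 ≡ 3 and 187 ≡ 3 (mod 4), so (15/187) = −(187/15).
Reduce top mod 15: now compute (7/15).
Reciprocity: 7 ≡ 3 and 15 ≡ 3 (mod 4), so (7/15) = −(15/7).
Reduce top mod 7: now compute (1/7).
Reached (1/7) = 1. Collecting the sign flips along the way, the symbol is -1.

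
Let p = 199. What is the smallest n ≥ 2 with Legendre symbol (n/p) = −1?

(2/199) = +1, so 2 is a residue.
(3/199) = −1, so 3 is the smallest positive non-residue mod 199.

3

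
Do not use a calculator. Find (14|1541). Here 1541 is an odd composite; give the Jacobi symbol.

-1

Pull out 2: since 1541 ≡ 5 (mod 8), (2/1541) = -1.
Reciprocity: 7 ≡ 3 and 1541 ≡ 1 (mod 4), so (7/1541) = +(1541/7).
Reduce top mod 7: now compute (1/7).
Reached (1/7) = 1. Collecting the sign flips along the way, the symbol is -1.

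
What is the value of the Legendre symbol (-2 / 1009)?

First reduce: -2 ≡ 1007 (mod 1009).
Reciprocity: 1007 ≡ 3 and 1009 ≡ 1 (mod 4), so (1007/1009) = +(1009/1007).
Reduce top mod 1007: now compute (2/1007).
Pull out 2: since 1007 ≡ 7 (mod 8), (2/1007) = +1.
Reached (1/1007) = 1. Collecting the sign flips along the way, the symbol is +1.

1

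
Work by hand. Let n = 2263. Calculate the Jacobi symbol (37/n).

-1

Reciprocity: 37 ≡ 1 and 2263 ≡ 3 (mod 4), so (37/2263) = +(2263/37).
Reduce top mod 37: now compute (6/37).
Pull out 2: since 37 ≡ 5 (mod 8), (2/37) = -1.
Reciprocity: 3 ≡ 3 and 37 ≡ 1 (mod 4), so (3/37) = +(37/3).
Reduce top mod 3: now compute (1/3).
Reached (1/3) = 1. Collecting the sign flips along the way, the symbol is -1.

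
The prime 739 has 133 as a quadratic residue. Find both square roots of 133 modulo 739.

261, 478

Since 739 ≡ 3 (mod 4), a square root of 133 is 133^((739+1)/4) = 133^185 mod 739.
Repeated squaring: 133^2≡692, 133^4≡731, 133^8≡64, 133^16≡401, 133^32≡438, 133^64≡443, 133^128≡414 (mod 739).
133^185 = 133^(128+32+16+8+1) ≡ 478 (mod 739).
Check: 478² = 228484 ≡ 133 (mod 739). The two roots are 261 and 478.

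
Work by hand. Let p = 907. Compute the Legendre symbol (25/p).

Euler's criterion: (25/907) ≡ 25^453 (mod 907).
25^2 ≡ 625 (mod 907)
25^4 ≡ 615 (mod 907)
25^8 ≡ 6 (mod 907)
25^16 ≡ 36 (mod 907)
25^32 ≡ 389 (mod 907)
25^64 ≡ 759 (mod 907)
25^128 ≡ 136 (mod 907)
25^256 ≡ 356 (mod 907)
25^453 = 25^(256+128+64+4+1) ≡ 1 (mod 907).
Result is 1, so (25/907) = 1.

1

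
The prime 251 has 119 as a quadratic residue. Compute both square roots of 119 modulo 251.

Since 251 ≡ 3 (mod 4), a square root of 119 is 119^((251+1)/4) = 119^63 mod 251.
Repeated squaring: 119^2≡105, 119^4≡232, 119^8≡110, 119^16≡52, 119^32≡194 (mod 251).
119^63 = 119^(32+16+8+4+2+1) ≡ 118 (mod 251).
Check: 118² = 13924 ≡ 119 (mod 251). The two roots are 118 and 133.

118, 133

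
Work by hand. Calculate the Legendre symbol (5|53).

-1

Euler's criterion: (5/53) ≡ 5^26 (mod 53).
5^2 ≡ 25 (mod 53)
5^4 ≡ 42 (mod 53)
5^8 ≡ 15 (mod 53)
5^16 ≡ 13 (mod 53)
5^26 = 5^(16+8+2) ≡ 52 (mod 53).
Result is 52 ≡ −1, so (5/53) = −1.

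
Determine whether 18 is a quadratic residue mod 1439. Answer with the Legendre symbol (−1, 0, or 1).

1

Pull out 2: since 1439 ≡ 7 (mod 8), (2/1439) = +1.
Reciprocity: 9 ≡ 1 and 1439 ≡ 3 (mod 4), so (9/1439) = +(1439/9).
Reduce top mod 9: now compute (8/9).
Pull out 2^3: since 9 ≡ 1 (mod 8), (2/9) = +1, so (2/9)^3 = +1.
Reached (1/9) = 1. Collecting the sign flips along the way, the symbol is +1.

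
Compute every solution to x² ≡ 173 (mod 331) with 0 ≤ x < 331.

156, 175

Since 331 ≡ 3 (mod 4), a square root of 173 is 173^((331+1)/4) = 173^83 mod 331.
Repeated squaring: 173^2≡139, 173^4≡123, 173^8≡234, 173^16≡141, 173^32≡21, 173^64≡110 (mod 331).
173^83 = 173^(64+16+2+1) ≡ 156 (mod 331).
Check: 156² = 24336 ≡ 173 (mod 331). The two roots are 156 and 175.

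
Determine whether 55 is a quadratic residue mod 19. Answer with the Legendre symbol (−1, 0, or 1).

Euler's criterion: (55/19) ≡ 17^9 (mod 19).
17^2 ≡ 4 (mod 19)
17^4 ≡ 16 (mod 19)
17^8 ≡ 9 (mod 19)
17^9 = 17^(8+1) ≡ 1 (mod 19).
Result is 1, so (55/19) = 1.

1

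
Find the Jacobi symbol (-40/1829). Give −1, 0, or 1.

First reduce: -40 ≡ 1789 (mod 1829).
Reciprocity: 1789 ≡ 1 and 1829 ≡ 1 (mod 4), so (1789/1829) = +(1829/1789).
Reduce top mod 1789: now compute (40/1789).
Pull out 2^3: since 1789 ≡ 5 (mod 8), (2/1789) = -1, so (2/1789)^3 = -1.
Reciprocity: 5 ≡ 1 and 1789 ≡ 1 (mod 4), so (5/1789) = +(1789/5).
Reduce top mod 5: now compute (4/5).
Pull out 2^2: since 5 ≡ 5 (mod 8), (2/5) = -1, so (2/5)^2 = +1.
Reached (1/5) = 1. Collecting the sign flips along the way, the symbol is -1.

-1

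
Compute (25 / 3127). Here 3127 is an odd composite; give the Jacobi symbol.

1

Reciprocity: 25 ≡ 1 and 3127 ≡ 3 (mod 4), so (25/3127) = +(3127/25).
Reduce top mod 25: now compute (2/25).
Pull out 2: since 25 ≡ 1 (mod 8), (2/25) = +1.
Reached (1/25) = 1. Collecting the sign flips along the way, the symbol is +1.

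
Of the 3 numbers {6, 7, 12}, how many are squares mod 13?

(6/13) = -1 → non-residue.
(7/13) = -1 → non-residue.
(12/13) = +1 → QR.
Total quadratic residues among the 3: 1.

1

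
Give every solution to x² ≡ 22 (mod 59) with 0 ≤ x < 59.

9, 50

Since 59 ≡ 3 (mod 4), a square root of 22 is 22^((59+1)/4) = 22^15 mod 59.
Repeated squaring: 22^2≡12, 22^4≡26, 22^8≡27 (mod 59).
22^15 = 22^(8+4+2+1) ≡ 9 (mod 59).
Check: 9² = 81 ≡ 22 (mod 59). The two roots are 9 and 50.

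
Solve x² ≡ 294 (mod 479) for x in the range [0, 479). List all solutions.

136, 343

Since 479 ≡ 3 (mod 4), a square root of 294 is 294^((479+1)/4) = 294^120 mod 479.
Repeated squaring: 294^2≡216, 294^4≡193, 294^8≡366, 294^16≡315, 294^32≡72, 294^64≡394 (mod 479).
294^120 = 294^(64+32+16+8) ≡ 343 (mod 479).
Check: 343² = 117649 ≡ 294 (mod 479). The two roots are 136 and 343.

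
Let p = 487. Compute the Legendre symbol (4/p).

Euler's criterion: (4/487) ≡ 4^243 (mod 487).
4^2 ≡ 16 (mod 487)
4^4 ≡ 256 (mod 487)
4^8 ≡ 278 (mod 487)
4^16 ≡ 338 (mod 487)
4^32 ≡ 286 (mod 487)
4^64 ≡ 467 (mod 487)
4^128 ≡ 400 (mod 487)
4^243 = 4^(128+64+32+16+2+1) ≡ 1 (mod 487).
Result is 1, so (4/487) = 1.

1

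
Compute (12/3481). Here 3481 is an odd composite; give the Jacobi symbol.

Pull out 2^2: since 3481 ≡ 1 (mod 8), (2/3481) = +1, so (2/3481)^2 = +1.
Reciprocity: 3 ≡ 3 and 3481 ≡ 1 (mod 4), so (3/3481) = +(3481/3).
Reduce top mod 3: now compute (1/3).
Reached (1/3) = 1. Collecting the sign flips along the way, the symbol is +1.

1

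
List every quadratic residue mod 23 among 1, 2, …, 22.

1 2 3 4 6 8 9 12 13 16 18

Square k = 1,…,11 (k and 23−k give the same square):
1²=1, 2²=4, 3²=9, 4²=16, 5²≡2, 6²≡13, 7²≡3, 8²≡18, 9²≡12, 10²≡8, 11²≡6 (mod 23).
So the quadratic residues mod 23 are {1, 2, 3, 4, 6, 8, 9, 12, 13, 16, 18}.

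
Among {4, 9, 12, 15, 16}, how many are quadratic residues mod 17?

(4/17) = +1 → QR.
(9/17) = +1 → QR.
(12/17) = -1 → non-residue.
(15/17) = +1 → QR.
(16/17) = +1 → QR.
Total quadratic residues among the 5: 4.

4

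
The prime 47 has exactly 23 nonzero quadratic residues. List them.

Square k = 1,…,23 (k and 47−k give the same square):
1²=1, 2²=4, 3²=9, 4²=16, 5²=25, 6²=36, 7²≡2, 8²≡17, 9²≡34, 10²≡6, 11²≡27, 12²≡3, 13²≡28, 14²≡8, 15²≡37, 16²≡21, 17²≡7, 18²≡42, 19²≡32, 20²≡24, 21²≡18, 22²≡14, 23²≡12 (mod 47).
So the quadratic residues mod 47 are {1, 2, 3, 4, 6, 7, 8, 9, 12, 14, 16, 17, 18, 21, 24, 25, 27, 28, 32, 34, 36, 37, 42}.

1 2 3 4 6 7 8 9 12 14 16 17 18 21 24 25 27 28 32 34 36 37 42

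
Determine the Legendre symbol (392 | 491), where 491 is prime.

-1

Euler's criterion: (392/491) ≡ 392^245 (mod 491).
392^2 ≡ 472 (mod 491)
392^4 ≡ 361 (mod 491)
392^8 ≡ 206 (mod 491)
392^16 ≡ 210 (mod 491)
392^32 ≡ 401 (mod 491)
392^64 ≡ 244 (mod 491)
392^128 ≡ 125 (mod 491)
392^245 = 392^(128+64+32+16+4+1) ≡ 490 (mod 491).
Result is 490 ≡ −1, so (392/491) = −1.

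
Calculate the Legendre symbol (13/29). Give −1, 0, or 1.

Reciprocity: 13 ≡ 1 and 29 ≡ 1 (mod 4), so (13/29) = +(29/13).
Reduce top mod 13: now compute (3/13).
Reciprocity: 3 ≡ 3 and 13 ≡ 1 (mod 4), so (3/13) = +(13/3).
Reduce top mod 3: now compute (1/3).
Reached (1/3) = 1. Collecting the sign flips along the way, the symbol is +1.

1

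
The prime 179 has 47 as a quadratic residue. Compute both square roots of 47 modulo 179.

Since 179 ≡ 3 (mod 4), a square root of 47 is 47^((179+1)/4) = 47^45 mod 179.
Repeated squaring: 47^2≡61, 47^4≡141, 47^8≡12, 47^16≡144, 47^32≡151 (mod 179).
47^45 = 47^(32+8+4+1) ≡ 88 (mod 179).
Check: 88² = 7744 ≡ 47 (mod 179). The two roots are 88 and 91.

88, 91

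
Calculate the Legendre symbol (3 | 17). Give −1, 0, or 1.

-1

Reciprocity: 3 ≡ 3 and 17 ≡ 1 (mod 4), so (3/17) = +(17/3).
Reduce top mod 3: now compute (2/3).
Pull out 2: since 3 ≡ 3 (mod 8), (2/3) = -1.
Reached (1/3) = 1. Collecting the sign flips along the way, the symbol is -1.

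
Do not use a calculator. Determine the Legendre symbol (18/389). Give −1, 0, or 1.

-1

Pull out 2: since 389 ≡ 5 (mod 8), (2/389) = -1.
Reciprocity: 9 ≡ 1 and 389 ≡ 1 (mod 4), so (9/389) = +(389/9).
Reduce top mod 9: now compute (2/9).
Pull out 2: since 9 ≡ 1 (mod 8), (2/9) = +1.
Reached (1/9) = 1. Collecting the sign flips along the way, the symbol is -1.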